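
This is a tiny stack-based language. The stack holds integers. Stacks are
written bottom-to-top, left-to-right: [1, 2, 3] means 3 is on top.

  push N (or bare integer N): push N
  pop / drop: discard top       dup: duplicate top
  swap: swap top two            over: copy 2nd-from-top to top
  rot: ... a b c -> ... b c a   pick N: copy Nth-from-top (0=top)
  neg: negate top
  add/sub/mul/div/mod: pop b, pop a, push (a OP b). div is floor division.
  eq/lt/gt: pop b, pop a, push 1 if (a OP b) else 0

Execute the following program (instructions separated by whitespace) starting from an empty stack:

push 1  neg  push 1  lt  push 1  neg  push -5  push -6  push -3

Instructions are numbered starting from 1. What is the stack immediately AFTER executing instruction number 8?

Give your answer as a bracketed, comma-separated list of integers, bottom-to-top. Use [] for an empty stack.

Answer: [1, -1, -5, -6]

Derivation:
Step 1 ('push 1'): [1]
Step 2 ('neg'): [-1]
Step 3 ('push 1'): [-1, 1]
Step 4 ('lt'): [1]
Step 5 ('push 1'): [1, 1]
Step 6 ('neg'): [1, -1]
Step 7 ('push -5'): [1, -1, -5]
Step 8 ('push -6'): [1, -1, -5, -6]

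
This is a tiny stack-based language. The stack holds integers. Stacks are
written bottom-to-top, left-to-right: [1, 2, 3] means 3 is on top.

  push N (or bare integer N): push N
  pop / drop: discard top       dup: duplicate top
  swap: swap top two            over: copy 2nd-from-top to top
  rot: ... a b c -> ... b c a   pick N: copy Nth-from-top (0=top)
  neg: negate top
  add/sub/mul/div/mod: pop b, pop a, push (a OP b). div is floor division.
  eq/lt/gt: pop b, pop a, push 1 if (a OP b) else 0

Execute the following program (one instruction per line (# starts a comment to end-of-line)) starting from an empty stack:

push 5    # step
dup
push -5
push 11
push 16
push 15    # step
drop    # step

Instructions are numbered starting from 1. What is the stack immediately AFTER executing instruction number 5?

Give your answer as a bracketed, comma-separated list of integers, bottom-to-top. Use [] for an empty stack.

Step 1 ('push 5'): [5]
Step 2 ('dup'): [5, 5]
Step 3 ('push -5'): [5, 5, -5]
Step 4 ('push 11'): [5, 5, -5, 11]
Step 5 ('push 16'): [5, 5, -5, 11, 16]

Answer: [5, 5, -5, 11, 16]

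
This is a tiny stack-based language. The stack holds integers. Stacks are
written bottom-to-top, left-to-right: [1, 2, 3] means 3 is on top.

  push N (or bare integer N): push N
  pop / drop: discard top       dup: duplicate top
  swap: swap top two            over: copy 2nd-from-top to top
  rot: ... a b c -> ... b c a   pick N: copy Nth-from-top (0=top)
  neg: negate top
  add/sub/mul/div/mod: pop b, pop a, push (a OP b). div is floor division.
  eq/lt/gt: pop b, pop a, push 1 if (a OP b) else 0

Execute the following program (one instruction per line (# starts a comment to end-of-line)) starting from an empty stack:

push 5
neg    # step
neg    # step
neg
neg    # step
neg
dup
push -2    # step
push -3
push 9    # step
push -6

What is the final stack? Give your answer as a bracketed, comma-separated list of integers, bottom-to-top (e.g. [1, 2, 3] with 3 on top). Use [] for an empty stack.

Answer: [-5, -5, -2, -3, 9, -6]

Derivation:
After 'push 5': [5]
After 'neg': [-5]
After 'neg': [5]
After 'neg': [-5]
After 'neg': [5]
After 'neg': [-5]
After 'dup': [-5, -5]
After 'push -2': [-5, -5, -2]
After 'push -3': [-5, -5, -2, -3]
After 'push 9': [-5, -5, -2, -3, 9]
After 'push -6': [-5, -5, -2, -3, 9, -6]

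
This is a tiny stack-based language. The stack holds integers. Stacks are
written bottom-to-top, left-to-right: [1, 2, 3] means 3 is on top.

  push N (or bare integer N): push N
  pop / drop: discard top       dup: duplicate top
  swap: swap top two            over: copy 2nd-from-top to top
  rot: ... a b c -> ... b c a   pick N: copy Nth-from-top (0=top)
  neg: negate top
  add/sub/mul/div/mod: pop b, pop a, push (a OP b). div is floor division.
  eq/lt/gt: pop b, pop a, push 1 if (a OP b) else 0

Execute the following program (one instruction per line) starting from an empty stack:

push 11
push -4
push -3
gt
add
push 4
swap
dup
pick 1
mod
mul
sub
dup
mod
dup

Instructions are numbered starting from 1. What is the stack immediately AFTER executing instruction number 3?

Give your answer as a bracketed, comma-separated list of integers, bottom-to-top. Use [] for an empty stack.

Answer: [11, -4, -3]

Derivation:
Step 1 ('push 11'): [11]
Step 2 ('push -4'): [11, -4]
Step 3 ('push -3'): [11, -4, -3]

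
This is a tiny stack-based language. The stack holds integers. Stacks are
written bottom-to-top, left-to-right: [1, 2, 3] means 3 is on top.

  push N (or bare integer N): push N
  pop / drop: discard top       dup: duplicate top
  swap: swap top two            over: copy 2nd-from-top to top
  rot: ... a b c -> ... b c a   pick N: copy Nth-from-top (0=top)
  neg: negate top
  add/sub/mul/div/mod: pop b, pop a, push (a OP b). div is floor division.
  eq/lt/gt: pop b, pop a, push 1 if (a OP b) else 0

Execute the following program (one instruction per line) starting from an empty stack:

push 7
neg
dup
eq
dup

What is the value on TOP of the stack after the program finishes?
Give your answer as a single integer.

After 'push 7': [7]
After 'neg': [-7]
After 'dup': [-7, -7]
After 'eq': [1]
After 'dup': [1, 1]

Answer: 1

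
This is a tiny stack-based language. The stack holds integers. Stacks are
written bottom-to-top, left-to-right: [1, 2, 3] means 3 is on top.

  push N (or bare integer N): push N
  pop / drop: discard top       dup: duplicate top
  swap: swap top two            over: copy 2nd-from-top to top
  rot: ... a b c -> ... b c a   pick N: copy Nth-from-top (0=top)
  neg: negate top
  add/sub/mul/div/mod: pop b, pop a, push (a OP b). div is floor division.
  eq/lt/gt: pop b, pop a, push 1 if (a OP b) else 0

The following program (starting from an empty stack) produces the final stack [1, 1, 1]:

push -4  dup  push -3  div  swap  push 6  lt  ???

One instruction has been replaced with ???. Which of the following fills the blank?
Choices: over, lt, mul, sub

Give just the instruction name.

Stack before ???: [1, 1]
Stack after ???:  [1, 1, 1]
Checking each choice:
  over: MATCH
  lt: produces [0]
  mul: produces [1]
  sub: produces [0]


Answer: over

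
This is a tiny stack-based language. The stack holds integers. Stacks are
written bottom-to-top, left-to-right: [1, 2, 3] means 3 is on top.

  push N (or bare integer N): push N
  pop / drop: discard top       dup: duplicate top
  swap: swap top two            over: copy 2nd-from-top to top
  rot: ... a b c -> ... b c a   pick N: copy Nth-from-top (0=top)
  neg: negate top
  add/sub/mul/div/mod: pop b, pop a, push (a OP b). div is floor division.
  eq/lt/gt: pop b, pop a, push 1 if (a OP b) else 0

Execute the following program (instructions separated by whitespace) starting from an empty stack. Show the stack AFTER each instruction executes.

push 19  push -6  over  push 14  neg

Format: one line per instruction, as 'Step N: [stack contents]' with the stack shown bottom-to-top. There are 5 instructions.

Step 1: [19]
Step 2: [19, -6]
Step 3: [19, -6, 19]
Step 4: [19, -6, 19, 14]
Step 5: [19, -6, 19, -14]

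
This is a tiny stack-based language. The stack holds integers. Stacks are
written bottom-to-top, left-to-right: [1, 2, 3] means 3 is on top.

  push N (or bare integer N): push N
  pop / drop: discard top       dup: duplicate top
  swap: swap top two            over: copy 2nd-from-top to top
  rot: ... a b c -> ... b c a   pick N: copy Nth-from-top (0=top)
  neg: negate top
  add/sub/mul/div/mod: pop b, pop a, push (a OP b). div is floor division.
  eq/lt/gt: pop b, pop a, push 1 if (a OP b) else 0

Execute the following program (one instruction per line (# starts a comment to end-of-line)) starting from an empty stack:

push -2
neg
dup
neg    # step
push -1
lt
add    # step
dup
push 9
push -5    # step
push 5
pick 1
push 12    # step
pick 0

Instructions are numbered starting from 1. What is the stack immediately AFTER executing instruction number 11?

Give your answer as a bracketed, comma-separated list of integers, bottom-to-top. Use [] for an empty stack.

Answer: [3, 3, 9, -5, 5]

Derivation:
Step 1 ('push -2'): [-2]
Step 2 ('neg'): [2]
Step 3 ('dup'): [2, 2]
Step 4 ('neg'): [2, -2]
Step 5 ('push -1'): [2, -2, -1]
Step 6 ('lt'): [2, 1]
Step 7 ('add'): [3]
Step 8 ('dup'): [3, 3]
Step 9 ('push 9'): [3, 3, 9]
Step 10 ('push -5'): [3, 3, 9, -5]
Step 11 ('push 5'): [3, 3, 9, -5, 5]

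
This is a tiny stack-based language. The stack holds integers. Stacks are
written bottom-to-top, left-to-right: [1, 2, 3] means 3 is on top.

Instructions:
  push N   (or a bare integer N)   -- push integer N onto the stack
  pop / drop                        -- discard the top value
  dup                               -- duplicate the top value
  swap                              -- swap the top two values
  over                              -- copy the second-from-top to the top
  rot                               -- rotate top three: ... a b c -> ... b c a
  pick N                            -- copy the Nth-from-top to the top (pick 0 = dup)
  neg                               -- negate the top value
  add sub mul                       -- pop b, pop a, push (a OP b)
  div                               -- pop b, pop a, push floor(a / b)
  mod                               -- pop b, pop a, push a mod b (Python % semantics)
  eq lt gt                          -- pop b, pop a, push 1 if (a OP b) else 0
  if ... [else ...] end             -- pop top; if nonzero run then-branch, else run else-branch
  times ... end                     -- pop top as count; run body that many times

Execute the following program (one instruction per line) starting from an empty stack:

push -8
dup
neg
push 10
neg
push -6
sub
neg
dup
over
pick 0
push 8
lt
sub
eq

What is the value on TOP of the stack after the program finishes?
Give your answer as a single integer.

Answer: 0

Derivation:
After 'push -8': [-8]
After 'dup': [-8, -8]
After 'neg': [-8, 8]
After 'push 10': [-8, 8, 10]
After 'neg': [-8, 8, -10]
After 'push -6': [-8, 8, -10, -6]
After 'sub': [-8, 8, -4]
After 'neg': [-8, 8, 4]
After 'dup': [-8, 8, 4, 4]
After 'over': [-8, 8, 4, 4, 4]
After 'pick 0': [-8, 8, 4, 4, 4, 4]
After 'push 8': [-8, 8, 4, 4, 4, 4, 8]
After 'lt': [-8, 8, 4, 4, 4, 1]
After 'sub': [-8, 8, 4, 4, 3]
After 'eq': [-8, 8, 4, 0]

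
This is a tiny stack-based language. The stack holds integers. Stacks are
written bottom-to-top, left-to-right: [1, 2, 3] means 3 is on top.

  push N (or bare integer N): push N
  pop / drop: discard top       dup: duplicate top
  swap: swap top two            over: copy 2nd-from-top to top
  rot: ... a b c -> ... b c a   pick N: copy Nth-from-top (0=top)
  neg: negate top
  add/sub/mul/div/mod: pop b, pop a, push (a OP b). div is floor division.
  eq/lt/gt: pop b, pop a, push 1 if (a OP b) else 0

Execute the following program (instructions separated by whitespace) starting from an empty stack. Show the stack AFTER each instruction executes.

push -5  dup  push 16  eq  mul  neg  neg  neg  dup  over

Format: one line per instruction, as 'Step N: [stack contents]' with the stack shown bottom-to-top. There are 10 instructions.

Step 1: [-5]
Step 2: [-5, -5]
Step 3: [-5, -5, 16]
Step 4: [-5, 0]
Step 5: [0]
Step 6: [0]
Step 7: [0]
Step 8: [0]
Step 9: [0, 0]
Step 10: [0, 0, 0]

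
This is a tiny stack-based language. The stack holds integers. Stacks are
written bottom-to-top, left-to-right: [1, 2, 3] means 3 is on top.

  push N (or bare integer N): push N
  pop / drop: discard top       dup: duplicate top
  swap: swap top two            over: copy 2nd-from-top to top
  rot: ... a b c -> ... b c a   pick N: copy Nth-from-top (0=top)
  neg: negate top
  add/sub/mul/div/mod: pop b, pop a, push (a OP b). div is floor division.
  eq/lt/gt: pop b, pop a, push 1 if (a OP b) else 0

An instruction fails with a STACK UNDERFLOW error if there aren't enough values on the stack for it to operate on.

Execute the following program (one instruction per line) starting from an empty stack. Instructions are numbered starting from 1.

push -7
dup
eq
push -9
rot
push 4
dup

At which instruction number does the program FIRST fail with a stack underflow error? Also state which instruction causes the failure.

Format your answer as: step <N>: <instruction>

Answer: step 5: rot

Derivation:
Step 1 ('push -7'): stack = [-7], depth = 1
Step 2 ('dup'): stack = [-7, -7], depth = 2
Step 3 ('eq'): stack = [1], depth = 1
Step 4 ('push -9'): stack = [1, -9], depth = 2
Step 5 ('rot'): needs 3 value(s) but depth is 2 — STACK UNDERFLOW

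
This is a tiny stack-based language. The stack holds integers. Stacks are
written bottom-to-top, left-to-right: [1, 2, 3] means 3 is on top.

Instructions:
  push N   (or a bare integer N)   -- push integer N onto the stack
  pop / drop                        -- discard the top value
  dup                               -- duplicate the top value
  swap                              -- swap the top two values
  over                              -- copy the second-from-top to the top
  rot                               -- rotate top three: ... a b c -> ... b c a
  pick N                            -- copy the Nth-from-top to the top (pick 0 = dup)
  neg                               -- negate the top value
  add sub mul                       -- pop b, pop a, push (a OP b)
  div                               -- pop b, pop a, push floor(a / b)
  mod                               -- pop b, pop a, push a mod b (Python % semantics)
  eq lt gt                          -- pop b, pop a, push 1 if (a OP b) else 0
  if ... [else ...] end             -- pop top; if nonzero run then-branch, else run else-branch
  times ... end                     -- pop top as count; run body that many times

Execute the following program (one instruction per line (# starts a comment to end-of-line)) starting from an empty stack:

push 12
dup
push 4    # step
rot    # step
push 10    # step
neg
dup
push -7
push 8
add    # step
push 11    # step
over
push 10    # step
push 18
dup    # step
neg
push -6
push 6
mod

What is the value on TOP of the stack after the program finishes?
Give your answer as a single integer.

Answer: 0

Derivation:
After 'push 12': [12]
After 'dup': [12, 12]
After 'push 4': [12, 12, 4]
After 'rot': [12, 4, 12]
After 'push 10': [12, 4, 12, 10]
After 'neg': [12, 4, 12, -10]
After 'dup': [12, 4, 12, -10, -10]
After 'push -7': [12, 4, 12, -10, -10, -7]
After 'push 8': [12, 4, 12, -10, -10, -7, 8]
After 'add': [12, 4, 12, -10, -10, 1]
After 'push 11': [12, 4, 12, -10, -10, 1, 11]
After 'over': [12, 4, 12, -10, -10, 1, 11, 1]
After 'push 10': [12, 4, 12, -10, -10, 1, 11, 1, 10]
After 'push 18': [12, 4, 12, -10, -10, 1, 11, 1, 10, 18]
After 'dup': [12, 4, 12, -10, -10, 1, 11, 1, 10, 18, 18]
After 'neg': [12, 4, 12, -10, -10, 1, 11, 1, 10, 18, -18]
After 'push -6': [12, 4, 12, -10, -10, 1, 11, 1, 10, 18, -18, -6]
After 'push 6': [12, 4, 12, -10, -10, 1, 11, 1, 10, 18, -18, -6, 6]
After 'mod': [12, 4, 12, -10, -10, 1, 11, 1, 10, 18, -18, 0]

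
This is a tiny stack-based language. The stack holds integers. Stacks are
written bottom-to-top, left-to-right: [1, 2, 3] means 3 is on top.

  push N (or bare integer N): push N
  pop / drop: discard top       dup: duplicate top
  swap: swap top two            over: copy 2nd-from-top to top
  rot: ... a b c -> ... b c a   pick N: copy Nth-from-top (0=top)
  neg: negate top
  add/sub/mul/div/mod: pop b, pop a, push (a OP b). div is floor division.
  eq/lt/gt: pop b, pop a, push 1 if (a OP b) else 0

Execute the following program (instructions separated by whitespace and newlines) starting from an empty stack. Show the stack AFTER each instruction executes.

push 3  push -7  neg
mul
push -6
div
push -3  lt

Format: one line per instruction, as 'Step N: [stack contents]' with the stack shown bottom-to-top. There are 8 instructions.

Step 1: [3]
Step 2: [3, -7]
Step 3: [3, 7]
Step 4: [21]
Step 5: [21, -6]
Step 6: [-4]
Step 7: [-4, -3]
Step 8: [1]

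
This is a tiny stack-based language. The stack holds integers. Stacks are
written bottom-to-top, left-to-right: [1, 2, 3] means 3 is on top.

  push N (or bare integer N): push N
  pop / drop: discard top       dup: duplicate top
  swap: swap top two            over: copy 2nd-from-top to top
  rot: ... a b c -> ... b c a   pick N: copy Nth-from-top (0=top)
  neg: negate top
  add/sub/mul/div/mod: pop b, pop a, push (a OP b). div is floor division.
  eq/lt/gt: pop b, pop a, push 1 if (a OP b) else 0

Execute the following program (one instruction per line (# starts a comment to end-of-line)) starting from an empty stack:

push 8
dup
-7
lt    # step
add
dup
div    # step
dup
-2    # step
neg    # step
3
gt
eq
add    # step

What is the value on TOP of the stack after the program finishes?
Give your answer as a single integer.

After 'push 8': [8]
After 'dup': [8, 8]
After 'push -7': [8, 8, -7]
After 'lt': [8, 0]
After 'add': [8]
After 'dup': [8, 8]
After 'div': [1]
After 'dup': [1, 1]
After 'push -2': [1, 1, -2]
After 'neg': [1, 1, 2]
After 'push 3': [1, 1, 2, 3]
After 'gt': [1, 1, 0]
After 'eq': [1, 0]
After 'add': [1]

Answer: 1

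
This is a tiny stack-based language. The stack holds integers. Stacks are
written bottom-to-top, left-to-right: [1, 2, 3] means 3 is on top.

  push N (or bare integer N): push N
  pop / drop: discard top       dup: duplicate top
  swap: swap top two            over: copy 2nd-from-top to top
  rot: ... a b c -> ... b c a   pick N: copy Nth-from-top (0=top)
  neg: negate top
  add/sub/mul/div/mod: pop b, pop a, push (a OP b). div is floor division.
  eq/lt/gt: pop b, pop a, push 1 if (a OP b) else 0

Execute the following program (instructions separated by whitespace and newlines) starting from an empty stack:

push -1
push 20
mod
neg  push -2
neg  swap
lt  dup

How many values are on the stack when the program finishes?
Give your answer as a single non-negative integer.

After 'push -1': stack = [-1] (depth 1)
After 'push 20': stack = [-1, 20] (depth 2)
After 'mod': stack = [19] (depth 1)
After 'neg': stack = [-19] (depth 1)
After 'push -2': stack = [-19, -2] (depth 2)
After 'neg': stack = [-19, 2] (depth 2)
After 'swap': stack = [2, -19] (depth 2)
After 'lt': stack = [0] (depth 1)
After 'dup': stack = [0, 0] (depth 2)

Answer: 2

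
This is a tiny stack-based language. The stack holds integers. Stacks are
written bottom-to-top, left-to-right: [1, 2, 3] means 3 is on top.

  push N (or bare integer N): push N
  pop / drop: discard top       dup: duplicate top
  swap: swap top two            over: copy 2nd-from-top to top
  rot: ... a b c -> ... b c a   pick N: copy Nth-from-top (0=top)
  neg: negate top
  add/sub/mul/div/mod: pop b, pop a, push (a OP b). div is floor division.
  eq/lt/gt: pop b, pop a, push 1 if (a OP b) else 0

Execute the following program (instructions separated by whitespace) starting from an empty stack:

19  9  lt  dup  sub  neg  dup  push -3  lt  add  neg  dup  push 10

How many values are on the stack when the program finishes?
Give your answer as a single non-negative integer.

After 'push 19': stack = [19] (depth 1)
After 'push 9': stack = [19, 9] (depth 2)
After 'lt': stack = [0] (depth 1)
After 'dup': stack = [0, 0] (depth 2)
After 'sub': stack = [0] (depth 1)
After 'neg': stack = [0] (depth 1)
After 'dup': stack = [0, 0] (depth 2)
After 'push -3': stack = [0, 0, -3] (depth 3)
After 'lt': stack = [0, 0] (depth 2)
After 'add': stack = [0] (depth 1)
After 'neg': stack = [0] (depth 1)
After 'dup': stack = [0, 0] (depth 2)
After 'push 10': stack = [0, 0, 10] (depth 3)

Answer: 3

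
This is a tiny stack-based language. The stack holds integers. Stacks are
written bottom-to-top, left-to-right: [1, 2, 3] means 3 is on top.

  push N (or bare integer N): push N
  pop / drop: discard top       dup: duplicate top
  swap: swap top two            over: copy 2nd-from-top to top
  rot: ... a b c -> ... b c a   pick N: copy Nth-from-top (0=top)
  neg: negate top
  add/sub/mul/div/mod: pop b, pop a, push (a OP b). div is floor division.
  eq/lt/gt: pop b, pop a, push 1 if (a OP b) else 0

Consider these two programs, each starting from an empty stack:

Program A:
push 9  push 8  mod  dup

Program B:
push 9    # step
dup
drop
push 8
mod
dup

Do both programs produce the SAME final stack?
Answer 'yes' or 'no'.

Answer: yes

Derivation:
Program A trace:
  After 'push 9': [9]
  After 'push 8': [9, 8]
  After 'mod': [1]
  After 'dup': [1, 1]
Program A final stack: [1, 1]

Program B trace:
  After 'push 9': [9]
  After 'dup': [9, 9]
  After 'drop': [9]
  After 'push 8': [9, 8]
  After 'mod': [1]
  After 'dup': [1, 1]
Program B final stack: [1, 1]
Same: yes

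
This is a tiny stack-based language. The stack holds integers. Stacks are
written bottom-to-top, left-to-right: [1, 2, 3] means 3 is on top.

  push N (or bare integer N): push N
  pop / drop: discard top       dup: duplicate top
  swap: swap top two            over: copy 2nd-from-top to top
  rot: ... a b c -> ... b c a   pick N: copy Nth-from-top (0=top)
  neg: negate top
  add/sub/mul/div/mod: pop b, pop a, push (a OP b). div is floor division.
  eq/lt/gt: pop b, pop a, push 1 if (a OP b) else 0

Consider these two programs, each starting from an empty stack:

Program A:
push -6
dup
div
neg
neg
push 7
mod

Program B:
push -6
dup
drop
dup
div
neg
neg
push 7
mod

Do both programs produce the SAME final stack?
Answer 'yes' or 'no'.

Program A trace:
  After 'push -6': [-6]
  After 'dup': [-6, -6]
  After 'div': [1]
  After 'neg': [-1]
  After 'neg': [1]
  After 'push 7': [1, 7]
  After 'mod': [1]
Program A final stack: [1]

Program B trace:
  After 'push -6': [-6]
  After 'dup': [-6, -6]
  After 'drop': [-6]
  After 'dup': [-6, -6]
  After 'div': [1]
  After 'neg': [-1]
  After 'neg': [1]
  After 'push 7': [1, 7]
  After 'mod': [1]
Program B final stack: [1]
Same: yes

Answer: yes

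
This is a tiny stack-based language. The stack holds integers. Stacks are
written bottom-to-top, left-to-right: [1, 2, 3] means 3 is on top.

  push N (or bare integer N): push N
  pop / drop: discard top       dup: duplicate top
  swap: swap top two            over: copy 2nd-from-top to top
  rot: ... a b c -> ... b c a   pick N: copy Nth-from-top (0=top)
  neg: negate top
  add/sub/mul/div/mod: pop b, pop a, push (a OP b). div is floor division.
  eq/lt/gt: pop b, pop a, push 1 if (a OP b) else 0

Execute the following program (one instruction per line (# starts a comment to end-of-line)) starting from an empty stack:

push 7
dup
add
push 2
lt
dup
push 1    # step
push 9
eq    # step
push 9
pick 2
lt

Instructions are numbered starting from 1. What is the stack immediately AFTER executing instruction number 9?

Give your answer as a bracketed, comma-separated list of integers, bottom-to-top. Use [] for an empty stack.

Step 1 ('push 7'): [7]
Step 2 ('dup'): [7, 7]
Step 3 ('add'): [14]
Step 4 ('push 2'): [14, 2]
Step 5 ('lt'): [0]
Step 6 ('dup'): [0, 0]
Step 7 ('push 1'): [0, 0, 1]
Step 8 ('push 9'): [0, 0, 1, 9]
Step 9 ('eq'): [0, 0, 0]

Answer: [0, 0, 0]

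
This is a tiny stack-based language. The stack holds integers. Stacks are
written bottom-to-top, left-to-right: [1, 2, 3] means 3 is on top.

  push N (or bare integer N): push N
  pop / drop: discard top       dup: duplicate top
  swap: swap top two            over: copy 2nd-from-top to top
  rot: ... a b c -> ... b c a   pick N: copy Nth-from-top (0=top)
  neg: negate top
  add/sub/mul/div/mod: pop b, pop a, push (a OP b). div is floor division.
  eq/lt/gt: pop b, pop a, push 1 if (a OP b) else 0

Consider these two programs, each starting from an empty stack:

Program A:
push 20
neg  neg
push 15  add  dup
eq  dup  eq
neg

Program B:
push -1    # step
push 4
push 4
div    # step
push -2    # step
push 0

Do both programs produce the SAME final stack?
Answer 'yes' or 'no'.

Answer: no

Derivation:
Program A trace:
  After 'push 20': [20]
  After 'neg': [-20]
  After 'neg': [20]
  After 'push 15': [20, 15]
  After 'add': [35]
  After 'dup': [35, 35]
  After 'eq': [1]
  After 'dup': [1, 1]
  After 'eq': [1]
  After 'neg': [-1]
Program A final stack: [-1]

Program B trace:
  After 'push -1': [-1]
  After 'push 4': [-1, 4]
  After 'push 4': [-1, 4, 4]
  After 'div': [-1, 1]
  After 'push -2': [-1, 1, -2]
  After 'push 0': [-1, 1, -2, 0]
Program B final stack: [-1, 1, -2, 0]
Same: no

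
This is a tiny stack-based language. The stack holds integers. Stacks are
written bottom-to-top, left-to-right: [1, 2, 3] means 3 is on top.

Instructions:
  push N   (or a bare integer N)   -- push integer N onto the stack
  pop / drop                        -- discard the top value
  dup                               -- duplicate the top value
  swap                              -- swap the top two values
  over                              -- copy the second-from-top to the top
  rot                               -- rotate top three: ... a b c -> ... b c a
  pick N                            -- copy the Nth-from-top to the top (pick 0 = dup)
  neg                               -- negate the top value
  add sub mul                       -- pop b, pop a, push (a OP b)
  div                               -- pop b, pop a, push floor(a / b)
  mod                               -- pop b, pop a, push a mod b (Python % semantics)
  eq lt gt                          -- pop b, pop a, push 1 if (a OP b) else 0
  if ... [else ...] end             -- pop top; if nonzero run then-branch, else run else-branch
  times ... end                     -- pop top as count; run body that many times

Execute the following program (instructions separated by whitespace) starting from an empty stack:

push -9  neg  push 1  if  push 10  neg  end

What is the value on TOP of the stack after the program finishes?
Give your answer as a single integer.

Answer: -10

Derivation:
After 'push -9': [-9]
After 'neg': [9]
After 'push 1': [9, 1]
After 'if': [9]
After 'push 10': [9, 10]
After 'neg': [9, -10]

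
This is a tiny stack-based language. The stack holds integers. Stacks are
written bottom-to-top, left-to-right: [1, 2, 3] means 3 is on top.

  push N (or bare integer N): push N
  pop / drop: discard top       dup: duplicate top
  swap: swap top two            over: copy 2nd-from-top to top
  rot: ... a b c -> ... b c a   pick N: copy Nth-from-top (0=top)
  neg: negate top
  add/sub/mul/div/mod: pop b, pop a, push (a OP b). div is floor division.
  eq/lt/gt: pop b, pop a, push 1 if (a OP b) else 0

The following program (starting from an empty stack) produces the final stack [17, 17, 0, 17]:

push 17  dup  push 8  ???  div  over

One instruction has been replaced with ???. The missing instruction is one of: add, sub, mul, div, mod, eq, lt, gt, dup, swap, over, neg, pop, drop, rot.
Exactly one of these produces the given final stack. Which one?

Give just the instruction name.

Stack before ???: [17, 17, 8]
Stack after ???:  [17, 17, 8, 17]
The instruction that transforms [17, 17, 8] -> [17, 17, 8, 17] is: over

Answer: over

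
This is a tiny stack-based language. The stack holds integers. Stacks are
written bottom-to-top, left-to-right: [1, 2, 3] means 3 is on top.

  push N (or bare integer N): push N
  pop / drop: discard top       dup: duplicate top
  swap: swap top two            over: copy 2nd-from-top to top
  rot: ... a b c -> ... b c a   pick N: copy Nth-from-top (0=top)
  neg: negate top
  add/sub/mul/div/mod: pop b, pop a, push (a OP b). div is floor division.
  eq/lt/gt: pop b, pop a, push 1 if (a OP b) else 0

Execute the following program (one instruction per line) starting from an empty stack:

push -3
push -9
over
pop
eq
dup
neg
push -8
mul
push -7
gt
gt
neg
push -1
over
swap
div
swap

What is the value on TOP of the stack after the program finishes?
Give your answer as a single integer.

After 'push -3': [-3]
After 'push -9': [-3, -9]
After 'over': [-3, -9, -3]
After 'pop': [-3, -9]
After 'eq': [0]
After 'dup': [0, 0]
After 'neg': [0, 0]
After 'push -8': [0, 0, -8]
After 'mul': [0, 0]
After 'push -7': [0, 0, -7]
After 'gt': [0, 1]
After 'gt': [0]
After 'neg': [0]
After 'push -1': [0, -1]
After 'over': [0, -1, 0]
After 'swap': [0, 0, -1]
After 'div': [0, 0]
After 'swap': [0, 0]

Answer: 0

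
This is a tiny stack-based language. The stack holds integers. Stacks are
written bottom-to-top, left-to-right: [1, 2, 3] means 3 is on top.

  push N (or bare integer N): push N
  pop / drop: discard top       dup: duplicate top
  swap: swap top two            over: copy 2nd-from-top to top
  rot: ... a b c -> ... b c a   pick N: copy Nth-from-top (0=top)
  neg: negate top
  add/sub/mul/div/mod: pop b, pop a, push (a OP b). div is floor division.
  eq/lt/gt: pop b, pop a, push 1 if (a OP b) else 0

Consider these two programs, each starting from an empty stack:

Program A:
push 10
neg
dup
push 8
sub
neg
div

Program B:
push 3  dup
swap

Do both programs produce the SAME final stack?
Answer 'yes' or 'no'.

Program A trace:
  After 'push 10': [10]
  After 'neg': [-10]
  After 'dup': [-10, -10]
  After 'push 8': [-10, -10, 8]
  After 'sub': [-10, -18]
  After 'neg': [-10, 18]
  After 'div': [-1]
Program A final stack: [-1]

Program B trace:
  After 'push 3': [3]
  After 'dup': [3, 3]
  After 'swap': [3, 3]
Program B final stack: [3, 3]
Same: no

Answer: no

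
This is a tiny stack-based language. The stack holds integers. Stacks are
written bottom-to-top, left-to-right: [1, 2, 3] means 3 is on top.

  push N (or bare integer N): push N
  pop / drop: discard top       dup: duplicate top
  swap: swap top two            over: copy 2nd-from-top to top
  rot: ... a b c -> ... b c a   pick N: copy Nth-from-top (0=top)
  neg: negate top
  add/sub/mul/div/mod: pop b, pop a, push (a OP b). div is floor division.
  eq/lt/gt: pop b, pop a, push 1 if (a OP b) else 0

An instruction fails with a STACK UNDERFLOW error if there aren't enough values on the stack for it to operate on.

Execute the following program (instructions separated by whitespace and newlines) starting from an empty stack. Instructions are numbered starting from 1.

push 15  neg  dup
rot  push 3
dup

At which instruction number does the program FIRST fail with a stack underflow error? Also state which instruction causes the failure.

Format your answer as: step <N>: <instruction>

Answer: step 4: rot

Derivation:
Step 1 ('push 15'): stack = [15], depth = 1
Step 2 ('neg'): stack = [-15], depth = 1
Step 3 ('dup'): stack = [-15, -15], depth = 2
Step 4 ('rot'): needs 3 value(s) but depth is 2 — STACK UNDERFLOW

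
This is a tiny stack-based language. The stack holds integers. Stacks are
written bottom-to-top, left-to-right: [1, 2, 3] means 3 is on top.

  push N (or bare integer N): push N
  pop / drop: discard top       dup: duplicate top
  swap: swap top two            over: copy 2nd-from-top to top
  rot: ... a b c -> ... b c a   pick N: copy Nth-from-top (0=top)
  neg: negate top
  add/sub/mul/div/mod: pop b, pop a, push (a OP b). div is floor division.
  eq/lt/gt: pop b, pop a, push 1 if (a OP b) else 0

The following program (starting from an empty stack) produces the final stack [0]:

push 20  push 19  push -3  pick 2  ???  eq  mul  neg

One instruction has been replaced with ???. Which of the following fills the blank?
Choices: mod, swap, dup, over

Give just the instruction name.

Stack before ???: [20, 19, -3, 20]
Stack after ???:  [20, 19, 17]
Checking each choice:
  mod: MATCH
  swap: produces [20, 0]
  dup: produces [20, 19, 3]
  over: produces [20, 19, 0]


Answer: mod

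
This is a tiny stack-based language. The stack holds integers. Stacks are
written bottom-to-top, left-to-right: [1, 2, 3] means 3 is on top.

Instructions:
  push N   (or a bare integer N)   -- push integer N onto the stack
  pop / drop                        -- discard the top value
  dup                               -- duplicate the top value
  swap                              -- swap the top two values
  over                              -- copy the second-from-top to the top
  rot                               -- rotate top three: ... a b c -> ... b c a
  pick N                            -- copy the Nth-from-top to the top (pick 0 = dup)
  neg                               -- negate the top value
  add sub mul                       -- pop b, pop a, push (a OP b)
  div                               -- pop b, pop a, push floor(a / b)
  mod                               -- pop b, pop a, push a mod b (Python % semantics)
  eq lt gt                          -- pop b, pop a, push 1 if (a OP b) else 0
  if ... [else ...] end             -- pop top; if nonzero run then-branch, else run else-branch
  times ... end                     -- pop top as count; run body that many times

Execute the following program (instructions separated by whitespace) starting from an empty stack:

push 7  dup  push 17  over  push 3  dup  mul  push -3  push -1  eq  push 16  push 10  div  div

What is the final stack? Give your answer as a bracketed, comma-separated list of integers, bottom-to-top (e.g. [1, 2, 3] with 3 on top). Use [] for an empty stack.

After 'push 7': [7]
After 'dup': [7, 7]
After 'push 17': [7, 7, 17]
After 'over': [7, 7, 17, 7]
After 'push 3': [7, 7, 17, 7, 3]
After 'dup': [7, 7, 17, 7, 3, 3]
After 'mul': [7, 7, 17, 7, 9]
After 'push -3': [7, 7, 17, 7, 9, -3]
After 'push -1': [7, 7, 17, 7, 9, -3, -1]
After 'eq': [7, 7, 17, 7, 9, 0]
After 'push 16': [7, 7, 17, 7, 9, 0, 16]
After 'push 10': [7, 7, 17, 7, 9, 0, 16, 10]
After 'div': [7, 7, 17, 7, 9, 0, 1]
After 'div': [7, 7, 17, 7, 9, 0]

Answer: [7, 7, 17, 7, 9, 0]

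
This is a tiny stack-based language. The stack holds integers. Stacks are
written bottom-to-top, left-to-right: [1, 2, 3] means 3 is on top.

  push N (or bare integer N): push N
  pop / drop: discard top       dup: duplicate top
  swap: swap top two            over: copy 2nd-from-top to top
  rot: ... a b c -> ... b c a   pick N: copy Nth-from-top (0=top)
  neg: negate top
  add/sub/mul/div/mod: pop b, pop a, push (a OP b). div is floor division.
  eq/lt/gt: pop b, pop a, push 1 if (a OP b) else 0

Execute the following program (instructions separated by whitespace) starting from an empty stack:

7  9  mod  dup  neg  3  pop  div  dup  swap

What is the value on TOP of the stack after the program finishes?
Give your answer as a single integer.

Answer: -1

Derivation:
After 'push 7': [7]
After 'push 9': [7, 9]
After 'mod': [7]
After 'dup': [7, 7]
After 'neg': [7, -7]
After 'push 3': [7, -7, 3]
After 'pop': [7, -7]
After 'div': [-1]
After 'dup': [-1, -1]
After 'swap': [-1, -1]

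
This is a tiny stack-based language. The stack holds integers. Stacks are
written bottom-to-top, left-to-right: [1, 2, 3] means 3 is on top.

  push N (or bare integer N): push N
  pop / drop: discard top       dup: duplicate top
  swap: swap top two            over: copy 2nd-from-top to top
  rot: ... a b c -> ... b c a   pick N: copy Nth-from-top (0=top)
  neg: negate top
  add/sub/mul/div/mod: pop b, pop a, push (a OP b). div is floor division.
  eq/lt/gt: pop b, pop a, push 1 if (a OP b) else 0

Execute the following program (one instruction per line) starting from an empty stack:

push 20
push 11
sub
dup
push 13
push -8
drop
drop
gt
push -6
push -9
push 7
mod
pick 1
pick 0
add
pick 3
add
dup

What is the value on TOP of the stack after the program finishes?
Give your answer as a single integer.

Answer: -12

Derivation:
After 'push 20': [20]
After 'push 11': [20, 11]
After 'sub': [9]
After 'dup': [9, 9]
After 'push 13': [9, 9, 13]
After 'push -8': [9, 9, 13, -8]
After 'drop': [9, 9, 13]
After 'drop': [9, 9]
After 'gt': [0]
After 'push -6': [0, -6]
After 'push -9': [0, -6, -9]
After 'push 7': [0, -6, -9, 7]
After 'mod': [0, -6, 5]
After 'pick 1': [0, -6, 5, -6]
After 'pick 0': [0, -6, 5, -6, -6]
After 'add': [0, -6, 5, -12]
After 'pick 3': [0, -6, 5, -12, 0]
After 'add': [0, -6, 5, -12]
After 'dup': [0, -6, 5, -12, -12]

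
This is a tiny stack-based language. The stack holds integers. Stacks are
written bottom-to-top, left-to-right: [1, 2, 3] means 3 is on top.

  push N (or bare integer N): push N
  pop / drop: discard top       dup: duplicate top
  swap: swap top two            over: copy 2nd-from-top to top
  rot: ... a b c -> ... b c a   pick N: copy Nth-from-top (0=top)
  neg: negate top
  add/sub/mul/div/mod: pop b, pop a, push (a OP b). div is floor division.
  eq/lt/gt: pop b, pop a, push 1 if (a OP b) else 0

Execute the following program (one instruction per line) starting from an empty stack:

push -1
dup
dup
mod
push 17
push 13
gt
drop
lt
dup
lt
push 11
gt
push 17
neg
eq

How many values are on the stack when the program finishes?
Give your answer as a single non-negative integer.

After 'push -1': stack = [-1] (depth 1)
After 'dup': stack = [-1, -1] (depth 2)
After 'dup': stack = [-1, -1, -1] (depth 3)
After 'mod': stack = [-1, 0] (depth 2)
After 'push 17': stack = [-1, 0, 17] (depth 3)
After 'push 13': stack = [-1, 0, 17, 13] (depth 4)
After 'gt': stack = [-1, 0, 1] (depth 3)
After 'drop': stack = [-1, 0] (depth 2)
After 'lt': stack = [1] (depth 1)
After 'dup': stack = [1, 1] (depth 2)
After 'lt': stack = [0] (depth 1)
After 'push 11': stack = [0, 11] (depth 2)
After 'gt': stack = [0] (depth 1)
After 'push 17': stack = [0, 17] (depth 2)
After 'neg': stack = [0, -17] (depth 2)
After 'eq': stack = [0] (depth 1)

Answer: 1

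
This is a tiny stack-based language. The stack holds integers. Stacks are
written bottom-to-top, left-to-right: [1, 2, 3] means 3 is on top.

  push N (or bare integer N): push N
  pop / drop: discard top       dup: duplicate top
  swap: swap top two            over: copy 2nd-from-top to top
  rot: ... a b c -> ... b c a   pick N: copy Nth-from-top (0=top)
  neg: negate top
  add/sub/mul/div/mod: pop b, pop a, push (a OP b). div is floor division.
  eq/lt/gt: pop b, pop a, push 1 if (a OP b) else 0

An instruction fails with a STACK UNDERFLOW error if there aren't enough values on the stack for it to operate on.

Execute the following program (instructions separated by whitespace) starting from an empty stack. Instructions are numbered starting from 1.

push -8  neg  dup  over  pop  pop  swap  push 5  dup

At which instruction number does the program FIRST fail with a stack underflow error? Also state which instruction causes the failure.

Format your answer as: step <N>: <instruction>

Answer: step 7: swap

Derivation:
Step 1 ('push -8'): stack = [-8], depth = 1
Step 2 ('neg'): stack = [8], depth = 1
Step 3 ('dup'): stack = [8, 8], depth = 2
Step 4 ('over'): stack = [8, 8, 8], depth = 3
Step 5 ('pop'): stack = [8, 8], depth = 2
Step 6 ('pop'): stack = [8], depth = 1
Step 7 ('swap'): needs 2 value(s) but depth is 1 — STACK UNDERFLOW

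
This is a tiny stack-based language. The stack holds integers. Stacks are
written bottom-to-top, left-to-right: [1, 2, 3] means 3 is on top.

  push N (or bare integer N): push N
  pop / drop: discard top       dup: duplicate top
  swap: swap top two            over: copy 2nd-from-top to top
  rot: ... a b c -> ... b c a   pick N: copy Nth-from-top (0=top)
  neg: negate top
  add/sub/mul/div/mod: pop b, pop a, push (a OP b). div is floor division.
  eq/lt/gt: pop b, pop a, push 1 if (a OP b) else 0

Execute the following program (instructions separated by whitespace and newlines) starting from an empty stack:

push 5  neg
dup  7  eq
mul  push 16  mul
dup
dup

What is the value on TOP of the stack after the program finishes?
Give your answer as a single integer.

Answer: 0

Derivation:
After 'push 5': [5]
After 'neg': [-5]
After 'dup': [-5, -5]
After 'push 7': [-5, -5, 7]
After 'eq': [-5, 0]
After 'mul': [0]
After 'push 16': [0, 16]
After 'mul': [0]
After 'dup': [0, 0]
After 'dup': [0, 0, 0]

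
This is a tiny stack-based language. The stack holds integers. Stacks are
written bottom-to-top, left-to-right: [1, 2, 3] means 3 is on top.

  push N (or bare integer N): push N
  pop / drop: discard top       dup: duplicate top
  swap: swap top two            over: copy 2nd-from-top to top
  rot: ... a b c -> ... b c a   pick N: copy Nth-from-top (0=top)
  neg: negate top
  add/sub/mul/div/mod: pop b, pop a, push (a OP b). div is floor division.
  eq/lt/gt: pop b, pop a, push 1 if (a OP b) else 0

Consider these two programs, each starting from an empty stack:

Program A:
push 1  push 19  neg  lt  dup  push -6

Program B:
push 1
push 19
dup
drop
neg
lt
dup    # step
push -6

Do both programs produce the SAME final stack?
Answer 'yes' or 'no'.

Program A trace:
  After 'push 1': [1]
  After 'push 19': [1, 19]
  After 'neg': [1, -19]
  After 'lt': [0]
  After 'dup': [0, 0]
  After 'push -6': [0, 0, -6]
Program A final stack: [0, 0, -6]

Program B trace:
  After 'push 1': [1]
  After 'push 19': [1, 19]
  After 'dup': [1, 19, 19]
  After 'drop': [1, 19]
  After 'neg': [1, -19]
  After 'lt': [0]
  After 'dup': [0, 0]
  After 'push -6': [0, 0, -6]
Program B final stack: [0, 0, -6]
Same: yes

Answer: yes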